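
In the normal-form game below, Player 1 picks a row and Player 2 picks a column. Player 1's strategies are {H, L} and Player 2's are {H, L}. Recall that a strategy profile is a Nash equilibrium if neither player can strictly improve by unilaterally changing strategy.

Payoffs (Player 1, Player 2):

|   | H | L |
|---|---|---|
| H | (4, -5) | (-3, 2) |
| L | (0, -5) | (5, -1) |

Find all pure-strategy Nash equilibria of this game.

(L, L)

(H, H): Player 2 prefers L (2 > -5) — not an equilibrium.
(H, L): Player 1 prefers L (5 > -3) — not an equilibrium.
(L, H): Player 1 prefers H (4 > 0); Player 2 prefers L (-1 > -5) — not an equilibrium.
(L, L): Player 1 gets 5 ≥ -3 from H, and Player 2 gets -1 ≥ -5 from H — Nash equilibrium.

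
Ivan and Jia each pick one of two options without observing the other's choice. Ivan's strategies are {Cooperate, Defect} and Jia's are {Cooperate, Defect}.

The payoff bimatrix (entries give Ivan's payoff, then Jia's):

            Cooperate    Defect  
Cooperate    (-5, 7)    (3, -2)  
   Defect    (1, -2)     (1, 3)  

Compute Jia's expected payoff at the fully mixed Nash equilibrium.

17/14

First find x, the probability Ivan plays Cooperate, from Jia's indifference between Cooperate and Defect: 7x − 2(1−x) = −2x + 3(1−x), giving x = 5/14.
Since Jia is indifferent in equilibrium, Jia's expected payoff equals the payoff from either column against (5/14, 9/14). Using Cooperate: 7(5/14) − 2(9/14) = 17/14.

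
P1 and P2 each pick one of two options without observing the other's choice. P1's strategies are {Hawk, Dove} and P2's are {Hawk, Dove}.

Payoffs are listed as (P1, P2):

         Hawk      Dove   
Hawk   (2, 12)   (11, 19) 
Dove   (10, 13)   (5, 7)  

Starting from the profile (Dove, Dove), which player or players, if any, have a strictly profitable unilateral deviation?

Both

P1 at (Dove, Dove) earns 5; deviating to Hawk yields 11 — a strict improvement.
P2 earns 7; deviating to Hawk yields 13 — a strict improvement.
Both P1 and P2 have strictly profitable deviations.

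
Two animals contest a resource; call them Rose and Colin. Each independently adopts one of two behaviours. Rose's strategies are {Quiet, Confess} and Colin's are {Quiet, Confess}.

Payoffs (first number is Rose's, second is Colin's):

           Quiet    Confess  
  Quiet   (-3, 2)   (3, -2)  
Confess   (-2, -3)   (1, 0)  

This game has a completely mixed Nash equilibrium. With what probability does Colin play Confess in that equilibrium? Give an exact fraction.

1/3

Let y be the probability that Colin plays Quiet. In a completely mixed equilibrium, Rose must be indifferent between Quiet and Confess.
Rose's expected payoff from Quiet is −3y + 3(1−y); from Confess it is −2y + (1−y).
Setting these equal: −6y + 3 = −3y + 1, so y = 2/3.
Therefore Colin plays Confess with probability 1 − 2/3 = 1/3.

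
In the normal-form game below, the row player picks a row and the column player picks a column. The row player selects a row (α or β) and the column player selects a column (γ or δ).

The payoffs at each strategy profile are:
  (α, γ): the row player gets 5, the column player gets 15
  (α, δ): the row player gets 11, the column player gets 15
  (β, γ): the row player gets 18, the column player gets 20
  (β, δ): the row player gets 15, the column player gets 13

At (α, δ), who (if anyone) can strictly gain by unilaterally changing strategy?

The row player

The row player at (α, δ) earns 11; deviating to β yields 15 — a strict improvement.
The column player earns 15; deviating to γ yields 15 — not better.
Only the row player has a strictly profitable deviation.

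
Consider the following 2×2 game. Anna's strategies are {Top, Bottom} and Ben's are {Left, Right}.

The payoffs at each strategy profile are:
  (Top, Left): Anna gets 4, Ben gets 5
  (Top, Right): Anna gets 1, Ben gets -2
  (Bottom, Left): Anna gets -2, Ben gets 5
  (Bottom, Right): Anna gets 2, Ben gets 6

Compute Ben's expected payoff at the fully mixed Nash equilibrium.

5

First find x, the probability Anna plays Top, from Ben's indifference between Left and Right: 5x + 5(1−x) = −2x + 6(1−x), giving x = 1/8.
Since Ben is indifferent in equilibrium, Ben's expected payoff equals the payoff from either column against (1/8, 7/8). Using Left: 5(1/8) + 5(7/8) = 5.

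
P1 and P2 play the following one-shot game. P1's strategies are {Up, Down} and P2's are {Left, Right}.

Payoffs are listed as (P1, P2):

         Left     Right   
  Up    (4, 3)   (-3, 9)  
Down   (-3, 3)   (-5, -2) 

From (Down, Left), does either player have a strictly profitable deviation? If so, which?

P1

P1 at (Down, Left) earns -3; deviating to Up yields 4 — a strict improvement.
P2 earns 3; deviating to Right yields -2 — not better.
Only P1 has a strictly profitable deviation.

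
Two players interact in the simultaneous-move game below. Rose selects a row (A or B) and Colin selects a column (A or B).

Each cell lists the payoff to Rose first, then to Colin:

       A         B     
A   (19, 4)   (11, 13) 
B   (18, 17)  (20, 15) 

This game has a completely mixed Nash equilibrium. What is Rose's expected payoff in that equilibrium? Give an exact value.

First find q, the probability Colin plays A, from Rose's indifference between A and B: 19q + 11(1−q) = 18q + 20(1−q), giving q = 9/10.
Since Rose is indifferent in equilibrium, Rose's expected payoff equals the payoff from either row against (9/10, 1/10). Using A: 19(9/10) + 11(1/10) = 91/5.

91/5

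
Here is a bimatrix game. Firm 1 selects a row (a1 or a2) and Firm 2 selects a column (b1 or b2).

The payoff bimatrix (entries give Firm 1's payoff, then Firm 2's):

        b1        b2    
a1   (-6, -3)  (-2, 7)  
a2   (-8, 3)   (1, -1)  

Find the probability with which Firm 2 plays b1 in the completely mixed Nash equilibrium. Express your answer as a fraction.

3/5

Let q be the probability that Firm 2 plays b1. In a completely mixed equilibrium, Firm 1 must be indifferent between a1 and a2.
Firm 1's expected payoff from a1 is −6q − 2(1−q); from a2 it is −8q + (1−q).
Setting these equal: −4q − 2 = −9q + 1, so q = 3/5.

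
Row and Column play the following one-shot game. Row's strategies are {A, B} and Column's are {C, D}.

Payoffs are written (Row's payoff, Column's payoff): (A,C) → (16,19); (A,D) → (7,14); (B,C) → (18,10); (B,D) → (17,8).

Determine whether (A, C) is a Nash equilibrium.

No

At (A, C), Row earns 16; switching to B would give 18, so Row would deviate.
Column earns 19; switching to D would give 14, so Column has no profitable deviation.
Since at least one player can profitably deviate, this is not a Nash equilibrium.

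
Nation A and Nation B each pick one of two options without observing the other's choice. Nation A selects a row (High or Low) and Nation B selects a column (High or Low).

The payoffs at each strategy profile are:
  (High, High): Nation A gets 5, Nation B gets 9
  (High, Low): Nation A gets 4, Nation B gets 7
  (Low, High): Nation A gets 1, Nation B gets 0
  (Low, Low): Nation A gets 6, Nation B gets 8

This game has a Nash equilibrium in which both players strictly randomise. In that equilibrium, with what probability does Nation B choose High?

Let y be the probability that Nation B plays High. In a completely mixed equilibrium, Nation A must be indifferent between High and Low.
Nation A's expected payoff from High is 5y + 4(1−y); from Low it is y + 6(1−y).
Setting these equal: y + 4 = −5y + 6, so y = 1/3.

1/3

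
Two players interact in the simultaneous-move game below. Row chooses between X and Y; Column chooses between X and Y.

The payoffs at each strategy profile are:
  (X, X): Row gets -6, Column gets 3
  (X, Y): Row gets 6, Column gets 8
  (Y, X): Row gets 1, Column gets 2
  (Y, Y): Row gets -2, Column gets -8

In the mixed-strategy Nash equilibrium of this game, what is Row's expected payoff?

First find q, the probability Column plays X, from Row's indifference between X and Y: −6q + 6(1−q) = q − 2(1−q), giving q = 8/15.
Since Row is indifferent in equilibrium, Row's expected payoff equals the payoff from either row against (8/15, 7/15). Using X: −6(8/15) + 6(7/15) = -2/5.

-2/5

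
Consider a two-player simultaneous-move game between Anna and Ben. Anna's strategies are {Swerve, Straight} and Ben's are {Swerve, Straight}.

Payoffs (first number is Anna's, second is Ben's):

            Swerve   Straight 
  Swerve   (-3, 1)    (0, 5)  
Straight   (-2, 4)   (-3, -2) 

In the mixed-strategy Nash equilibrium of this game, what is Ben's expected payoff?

First find x, the probability Anna plays Swerve, from Ben's indifference between Swerve and Straight: x + 4(1−x) = 5x − 2(1−x), giving x = 3/5.
Since Ben is indifferent in equilibrium, Ben's expected payoff equals the payoff from either column against (3/5, 2/5). Using Swerve: (3/5) + 4(2/5) = 11/5.

11/5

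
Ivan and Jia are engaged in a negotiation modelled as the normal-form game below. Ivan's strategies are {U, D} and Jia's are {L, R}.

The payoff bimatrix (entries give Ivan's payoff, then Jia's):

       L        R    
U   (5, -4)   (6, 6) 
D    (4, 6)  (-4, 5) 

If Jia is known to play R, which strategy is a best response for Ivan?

U

Against R, Ivan earns 6 from U and -4 from D.
So U is the best response.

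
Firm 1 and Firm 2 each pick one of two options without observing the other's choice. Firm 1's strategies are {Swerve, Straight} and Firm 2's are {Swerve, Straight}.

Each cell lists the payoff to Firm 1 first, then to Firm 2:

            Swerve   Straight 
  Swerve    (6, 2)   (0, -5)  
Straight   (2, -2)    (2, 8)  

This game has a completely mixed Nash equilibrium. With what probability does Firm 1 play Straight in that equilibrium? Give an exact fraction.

Let p be the probability that Firm 1 plays Swerve. In a completely mixed equilibrium, Firm 2 must be indifferent between Swerve and Straight.
Firm 2's expected payoff from Swerve is 2p − 2(1−p); from Straight it is −5p + 8(1−p).
Setting these equal: 4p − 2 = −13p + 8, so p = 10/17.
Therefore Firm 1 plays Straight with probability 1 − 10/17 = 7/17.

7/17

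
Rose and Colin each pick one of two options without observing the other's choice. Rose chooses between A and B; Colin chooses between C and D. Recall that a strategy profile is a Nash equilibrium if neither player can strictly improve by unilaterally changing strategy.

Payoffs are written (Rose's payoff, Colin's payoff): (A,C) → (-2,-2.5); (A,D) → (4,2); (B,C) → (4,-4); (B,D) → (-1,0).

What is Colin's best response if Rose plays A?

D

Against A, Colin earns -2.5 from C and 2 from D.
So D is the best response.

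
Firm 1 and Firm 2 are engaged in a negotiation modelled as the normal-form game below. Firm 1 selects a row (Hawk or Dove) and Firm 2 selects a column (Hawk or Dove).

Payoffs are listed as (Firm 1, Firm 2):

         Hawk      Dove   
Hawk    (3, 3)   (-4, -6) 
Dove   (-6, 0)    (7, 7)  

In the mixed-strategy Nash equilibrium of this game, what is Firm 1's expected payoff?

First find q, the probability Firm 2 plays Hawk, from Firm 1's indifference between Hawk and Dove: 3q − 4(1−q) = −6q + 7(1−q), giving q = 11/20.
Since Firm 1 is indifferent in equilibrium, Firm 1's expected payoff equals the payoff from either row against (11/20, 9/20). Using Hawk: 3(11/20) − 4(9/20) = -3/20.

-3/20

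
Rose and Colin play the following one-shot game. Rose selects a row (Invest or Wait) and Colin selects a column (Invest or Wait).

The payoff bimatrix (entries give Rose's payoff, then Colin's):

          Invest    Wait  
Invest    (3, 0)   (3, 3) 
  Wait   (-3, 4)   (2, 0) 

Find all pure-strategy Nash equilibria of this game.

(Invest, Invest): Colin prefers Wait (3 > 0) — not an equilibrium.
(Invest, Wait): Rose gets 3 ≥ 2 from Wait, and Colin gets 3 ≥ 0 from Invest — Nash equilibrium.
(Wait, Invest): Rose prefers Invest (3 > -3) — not an equilibrium.
(Wait, Wait): Rose prefers Invest (3 > 2); Colin prefers Invest (4 > 0) — not an equilibrium.

(Invest, Wait)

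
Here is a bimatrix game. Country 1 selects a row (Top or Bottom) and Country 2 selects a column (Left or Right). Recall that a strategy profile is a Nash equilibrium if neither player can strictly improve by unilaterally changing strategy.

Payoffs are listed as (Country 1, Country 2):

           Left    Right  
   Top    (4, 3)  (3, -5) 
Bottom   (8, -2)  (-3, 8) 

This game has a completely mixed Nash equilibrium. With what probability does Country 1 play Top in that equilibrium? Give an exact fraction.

Let x be the probability that Country 1 plays Top. In a completely mixed equilibrium, Country 2 must be indifferent between Left and Right.
Country 2's expected payoff from Left is 3x − 2(1−x); from Right it is −5x + 8(1−x).
Setting these equal: 5x − 2 = −13x + 8, so x = 5/9.

5/9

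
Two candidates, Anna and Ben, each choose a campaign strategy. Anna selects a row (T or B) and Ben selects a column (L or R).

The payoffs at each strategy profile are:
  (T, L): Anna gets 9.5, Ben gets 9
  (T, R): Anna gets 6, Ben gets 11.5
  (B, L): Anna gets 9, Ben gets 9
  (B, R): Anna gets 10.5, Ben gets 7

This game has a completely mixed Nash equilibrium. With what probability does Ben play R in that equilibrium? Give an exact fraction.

Let q be the probability that Ben plays L. In a completely mixed equilibrium, Anna must be indifferent between T and B.
Anna's expected payoff from T is 9.5q + 6(1−q); from B it is 9q + 10.5(1−q).
Setting these equal: 3.5q + 6 = −1.5q + 10.5, so q = 9/10.
Therefore Ben plays R with probability 1 − 9/10 = 1/10.

1/10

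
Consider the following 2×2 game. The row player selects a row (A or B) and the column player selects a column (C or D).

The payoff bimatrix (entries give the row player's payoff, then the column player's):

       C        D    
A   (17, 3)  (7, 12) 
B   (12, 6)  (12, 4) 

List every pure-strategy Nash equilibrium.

(A, C): the column player prefers D (12 > 3) — not an equilibrium.
(A, D): the row player prefers B (12 > 7) — not an equilibrium.
(B, C): the row player prefers A (17 > 12) — not an equilibrium.
(B, D): the column player prefers C (6 > 4) — not an equilibrium.

none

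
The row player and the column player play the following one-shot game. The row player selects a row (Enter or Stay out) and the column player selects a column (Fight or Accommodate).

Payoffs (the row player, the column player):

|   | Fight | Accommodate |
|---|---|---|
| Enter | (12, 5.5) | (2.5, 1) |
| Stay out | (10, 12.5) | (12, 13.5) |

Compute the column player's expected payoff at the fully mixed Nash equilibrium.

247/22

First find p, the probability the row player plays Enter, from the column player's indifference between Fight and Accommodate: 5.5p + 12.5(1−p) = p + 13.5(1−p), giving p = 2/11.
Since the column player is indifferent in equilibrium, the column player's expected payoff equals the payoff from either column against (2/11, 9/11). Using Fight: 5.5(2/11) + 12.5(9/11) = 247/22.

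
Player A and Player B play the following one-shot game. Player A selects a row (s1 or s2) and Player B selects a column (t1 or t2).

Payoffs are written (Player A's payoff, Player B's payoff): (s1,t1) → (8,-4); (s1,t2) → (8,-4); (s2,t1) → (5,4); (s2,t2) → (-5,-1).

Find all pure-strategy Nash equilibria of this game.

(s1, t1): Player A gets 8 ≥ 5 from s2, and Player B gets -4 ≥ -4 from t2 — Nash equilibrium.
(s1, t2): Player A gets 8 ≥ -5 from s2, and Player B gets -4 ≥ -4 from t1 — Nash equilibrium.
(s2, t1): Player A prefers s1 (8 > 5) — not an equilibrium.
(s2, t2): Player A prefers s1 (8 > -5); Player B prefers t1 (4 > -1) — not an equilibrium.

(s1, t1) and (s1, t2)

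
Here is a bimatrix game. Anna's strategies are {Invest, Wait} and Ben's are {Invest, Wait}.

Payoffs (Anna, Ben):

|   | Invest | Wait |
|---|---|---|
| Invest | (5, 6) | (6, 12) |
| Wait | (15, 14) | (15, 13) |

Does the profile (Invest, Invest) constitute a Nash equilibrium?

At (Invest, Invest), Anna earns 5; switching to Wait would give 15, so Anna would deviate.
Ben earns 6; switching to Wait would give 12, so Ben would deviate.
Since at least one player can profitably deviate, this is not a Nash equilibrium.

No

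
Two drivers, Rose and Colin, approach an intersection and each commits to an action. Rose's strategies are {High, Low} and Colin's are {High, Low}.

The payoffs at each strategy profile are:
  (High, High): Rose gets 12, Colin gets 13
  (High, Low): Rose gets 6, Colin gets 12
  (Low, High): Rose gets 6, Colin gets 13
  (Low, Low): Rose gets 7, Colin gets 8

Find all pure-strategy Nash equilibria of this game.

(High, High): Rose gets 12 ≥ 6 from Low, and Colin gets 13 ≥ 12 from Low — Nash equilibrium.
(High, Low): Rose prefers Low (7 > 6); Colin prefers High (13 > 12) — not an equilibrium.
(Low, High): Rose prefers High (12 > 6) — not an equilibrium.
(Low, Low): Colin prefers High (13 > 8) — not an equilibrium.

(High, High)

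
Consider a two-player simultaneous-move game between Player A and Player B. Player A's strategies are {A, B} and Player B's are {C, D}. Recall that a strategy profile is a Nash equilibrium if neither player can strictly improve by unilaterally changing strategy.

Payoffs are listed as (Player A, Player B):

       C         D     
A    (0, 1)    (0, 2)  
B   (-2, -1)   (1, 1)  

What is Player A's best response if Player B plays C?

Against C, Player A earns 0 from A and -2 from B.
So A is the best response.

A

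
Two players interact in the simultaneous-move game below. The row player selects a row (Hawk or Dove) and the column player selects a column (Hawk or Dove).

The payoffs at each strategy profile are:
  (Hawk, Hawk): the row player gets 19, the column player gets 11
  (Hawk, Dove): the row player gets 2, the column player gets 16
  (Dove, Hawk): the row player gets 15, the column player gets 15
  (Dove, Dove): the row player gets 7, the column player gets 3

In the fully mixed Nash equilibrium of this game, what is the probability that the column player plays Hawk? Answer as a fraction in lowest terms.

Let y be the probability that the column player plays Hawk. In a completely mixed equilibrium, the row player must be indifferent between Hawk and Dove.
The row player's expected payoff from Hawk is 19y + 2(1−y); from Dove it is 15y + 7(1−y).
Setting these equal: 17y + 2 = 8y + 7, so y = 5/9.

5/9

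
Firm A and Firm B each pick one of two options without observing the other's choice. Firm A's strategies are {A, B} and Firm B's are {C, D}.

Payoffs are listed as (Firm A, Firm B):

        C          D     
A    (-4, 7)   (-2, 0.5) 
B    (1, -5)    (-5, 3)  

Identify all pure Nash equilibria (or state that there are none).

(A, C): Firm A prefers B (1 > -4) — not an equilibrium.
(A, D): Firm B prefers C (7 > 0.5) — not an equilibrium.
(B, C): Firm B prefers D (3 > -5) — not an equilibrium.
(B, D): Firm A prefers A (-2 > -5) — not an equilibrium.

none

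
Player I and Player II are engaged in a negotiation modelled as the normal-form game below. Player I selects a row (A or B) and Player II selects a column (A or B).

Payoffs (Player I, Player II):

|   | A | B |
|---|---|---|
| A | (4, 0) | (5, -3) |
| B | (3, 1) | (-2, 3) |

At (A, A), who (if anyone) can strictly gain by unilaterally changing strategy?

Player I at (A, A) earns 4; deviating to B yields 3 — not better.
Player II earns 0; deviating to B yields -3 — not better.
Neither player can strictly improve; the profile is a Nash equilibrium.

Neither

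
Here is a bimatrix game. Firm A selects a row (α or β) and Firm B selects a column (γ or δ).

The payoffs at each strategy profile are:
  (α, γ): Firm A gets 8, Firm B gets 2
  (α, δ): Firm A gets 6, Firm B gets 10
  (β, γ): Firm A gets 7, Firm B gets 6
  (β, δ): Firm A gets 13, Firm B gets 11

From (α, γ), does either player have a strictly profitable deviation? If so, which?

Firm B

Firm A at (α, γ) earns 8; deviating to β yields 7 — not better.
Firm B earns 2; deviating to δ yields 10 — a strict improvement.
Only Firm B has a strictly profitable deviation.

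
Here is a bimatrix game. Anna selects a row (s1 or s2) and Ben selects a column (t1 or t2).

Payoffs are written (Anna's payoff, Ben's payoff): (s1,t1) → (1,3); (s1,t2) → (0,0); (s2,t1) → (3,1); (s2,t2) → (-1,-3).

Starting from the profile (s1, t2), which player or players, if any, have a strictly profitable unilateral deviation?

Ben

Anna at (s1, t2) earns 0; deviating to s2 yields -1 — not better.
Ben earns 0; deviating to t1 yields 3 — a strict improvement.
Only Ben has a strictly profitable deviation.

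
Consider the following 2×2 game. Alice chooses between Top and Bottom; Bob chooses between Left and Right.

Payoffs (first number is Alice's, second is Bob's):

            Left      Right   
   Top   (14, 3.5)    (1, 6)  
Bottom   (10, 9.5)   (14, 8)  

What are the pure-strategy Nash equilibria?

(Top, Left): Bob prefers Right (6 > 3.5) — not an equilibrium.
(Top, Right): Alice prefers Bottom (14 > 1) — not an equilibrium.
(Bottom, Left): Alice prefers Top (14 > 10) — not an equilibrium.
(Bottom, Right): Bob prefers Left (9.5 > 8) — not an equilibrium.

none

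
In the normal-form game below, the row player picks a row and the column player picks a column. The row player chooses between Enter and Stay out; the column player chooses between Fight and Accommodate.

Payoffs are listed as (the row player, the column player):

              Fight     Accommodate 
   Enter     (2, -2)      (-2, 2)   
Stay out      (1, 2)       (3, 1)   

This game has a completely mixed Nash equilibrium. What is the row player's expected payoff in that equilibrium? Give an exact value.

First find q, the probability the column player plays Fight, from the row player's indifference between Enter and Stay out: 2q − 2(1−q) = q + 3(1−q), giving q = 5/6.
Since the row player is indifferent in equilibrium, the row player's expected payoff equals the payoff from either row against (5/6, 1/6). Using Enter: 2(5/6) − 2(1/6) = 4/3.

4/3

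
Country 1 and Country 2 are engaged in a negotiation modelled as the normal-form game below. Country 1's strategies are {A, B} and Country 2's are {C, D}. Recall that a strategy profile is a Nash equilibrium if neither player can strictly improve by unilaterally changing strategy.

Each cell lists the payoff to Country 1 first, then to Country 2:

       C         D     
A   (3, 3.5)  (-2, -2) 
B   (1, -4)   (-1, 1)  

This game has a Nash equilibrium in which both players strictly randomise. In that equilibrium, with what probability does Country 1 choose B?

Let p be the probability that Country 1 plays A. In a completely mixed equilibrium, Country 2 must be indifferent between C and D.
Country 2's expected payoff from C is 3.5p − 4(1−p); from D it is −2p + (1−p).
Setting these equal: 7.5p − 4 = −3p + 1, so p = 10/21.
Therefore Country 1 plays B with probability 1 − 10/21 = 11/21.

11/21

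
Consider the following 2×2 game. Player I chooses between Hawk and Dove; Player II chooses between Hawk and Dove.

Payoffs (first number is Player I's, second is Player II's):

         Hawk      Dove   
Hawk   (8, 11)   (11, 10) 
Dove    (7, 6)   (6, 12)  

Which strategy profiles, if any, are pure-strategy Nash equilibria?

(Hawk, Hawk)

(Hawk, Hawk): Player I gets 8 ≥ 7 from Dove, and Player II gets 11 ≥ 10 from Dove — Nash equilibrium.
(Hawk, Dove): Player II prefers Hawk (11 > 10) — not an equilibrium.
(Dove, Hawk): Player I prefers Hawk (8 > 7); Player II prefers Dove (12 > 6) — not an equilibrium.
(Dove, Dove): Player I prefers Hawk (11 > 6) — not an equilibrium.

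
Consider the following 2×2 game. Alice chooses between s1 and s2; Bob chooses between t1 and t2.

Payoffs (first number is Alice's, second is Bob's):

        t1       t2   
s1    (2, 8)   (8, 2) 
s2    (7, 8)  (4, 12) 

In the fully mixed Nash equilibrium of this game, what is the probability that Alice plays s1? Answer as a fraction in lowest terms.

Let p be the probability that Alice plays s1. In a completely mixed equilibrium, Bob must be indifferent between t1 and t2.
Bob's expected payoff from t1 is 8p + 8(1−p); from t2 it is 2p + 12(1−p).
Setting these equal: 8 = −10p + 12, so p = 2/5.

2/5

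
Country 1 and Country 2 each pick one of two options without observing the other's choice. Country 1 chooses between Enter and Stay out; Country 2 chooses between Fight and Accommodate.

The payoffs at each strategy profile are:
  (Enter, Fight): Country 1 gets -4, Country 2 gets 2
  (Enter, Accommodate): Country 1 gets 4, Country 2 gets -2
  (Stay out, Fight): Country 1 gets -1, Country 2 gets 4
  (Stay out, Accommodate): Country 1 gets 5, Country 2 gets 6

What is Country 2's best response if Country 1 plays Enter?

Fight

Against Enter, Country 2 earns 2 from Fight and -2 from Accommodate.
So Fight is the best response.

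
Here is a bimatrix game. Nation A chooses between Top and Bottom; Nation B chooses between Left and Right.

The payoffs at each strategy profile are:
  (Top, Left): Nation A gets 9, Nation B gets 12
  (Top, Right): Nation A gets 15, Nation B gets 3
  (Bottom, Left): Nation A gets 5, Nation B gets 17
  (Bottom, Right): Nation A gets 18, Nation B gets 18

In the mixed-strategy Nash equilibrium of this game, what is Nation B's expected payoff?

33/2

First find x, the probability Nation A plays Top, from Nation B's indifference between Left and Right: 12x + 17(1−x) = 3x + 18(1−x), giving x = 1/10.
Since Nation B is indifferent in equilibrium, Nation B's expected payoff equals the payoff from either column against (1/10, 9/10). Using Left: 12(1/10) + 17(9/10) = 33/2.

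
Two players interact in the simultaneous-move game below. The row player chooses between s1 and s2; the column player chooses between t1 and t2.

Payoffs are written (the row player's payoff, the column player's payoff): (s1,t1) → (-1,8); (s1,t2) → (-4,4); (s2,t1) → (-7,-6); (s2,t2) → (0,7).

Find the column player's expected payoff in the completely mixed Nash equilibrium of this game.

First find x, the probability the row player plays s1, from the column player's indifference between t1 and t2: 8x − 6(1−x) = 4x + 7(1−x), giving x = 13/17.
Since the column player is indifferent in equilibrium, the column player's expected payoff equals the payoff from either column against (13/17, 4/17). Using t1: 8(13/17) − 6(4/17) = 80/17.

80/17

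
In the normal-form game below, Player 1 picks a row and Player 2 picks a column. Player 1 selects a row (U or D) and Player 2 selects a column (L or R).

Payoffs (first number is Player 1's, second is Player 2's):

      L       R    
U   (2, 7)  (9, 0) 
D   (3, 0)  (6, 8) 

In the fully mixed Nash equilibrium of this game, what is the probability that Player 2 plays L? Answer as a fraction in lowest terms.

Let q be the probability that Player 2 plays L. In a completely mixed equilibrium, Player 1 must be indifferent between U and D.
Player 1's expected payoff from U is 2q + 9(1−q); from D it is 3q + 6(1−q).
Setting these equal: −7q + 9 = −3q + 6, so q = 3/4.

3/4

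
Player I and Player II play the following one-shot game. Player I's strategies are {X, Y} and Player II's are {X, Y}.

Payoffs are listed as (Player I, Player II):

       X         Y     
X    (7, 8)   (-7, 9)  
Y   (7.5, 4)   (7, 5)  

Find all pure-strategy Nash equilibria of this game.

(X, X): Player I prefers Y (7.5 > 7); Player II prefers Y (9 > 8) — not an equilibrium.
(X, Y): Player I prefers Y (7 > -7) — not an equilibrium.
(Y, X): Player II prefers Y (5 > 4) — not an equilibrium.
(Y, Y): Player I gets 7 ≥ -7 from X, and Player II gets 5 ≥ 4 from X — Nash equilibrium.

(Y, Y)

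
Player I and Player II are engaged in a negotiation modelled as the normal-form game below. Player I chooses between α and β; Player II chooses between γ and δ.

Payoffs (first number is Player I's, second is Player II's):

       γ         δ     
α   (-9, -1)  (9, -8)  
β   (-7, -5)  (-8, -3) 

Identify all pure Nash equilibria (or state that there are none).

none

(α, γ): Player I prefers β (-7 > -9) — not an equilibrium.
(α, δ): Player II prefers γ (-1 > -8) — not an equilibrium.
(β, γ): Player II prefers δ (-3 > -5) — not an equilibrium.
(β, δ): Player I prefers α (9 > -8) — not an equilibrium.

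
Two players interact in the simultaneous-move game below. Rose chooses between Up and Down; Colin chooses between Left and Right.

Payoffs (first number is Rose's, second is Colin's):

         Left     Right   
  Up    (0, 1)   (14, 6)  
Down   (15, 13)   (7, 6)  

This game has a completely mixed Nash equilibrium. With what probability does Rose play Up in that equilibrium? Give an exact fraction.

Let r be the probability that Rose plays Up. In a completely mixed equilibrium, Colin must be indifferent between Left and Right.
Colin's expected payoff from Left is r + 13(1−r); from Right it is 6r + 6(1−r).
Setting these equal: −12r + 13 = 6, so r = 7/12.

7/12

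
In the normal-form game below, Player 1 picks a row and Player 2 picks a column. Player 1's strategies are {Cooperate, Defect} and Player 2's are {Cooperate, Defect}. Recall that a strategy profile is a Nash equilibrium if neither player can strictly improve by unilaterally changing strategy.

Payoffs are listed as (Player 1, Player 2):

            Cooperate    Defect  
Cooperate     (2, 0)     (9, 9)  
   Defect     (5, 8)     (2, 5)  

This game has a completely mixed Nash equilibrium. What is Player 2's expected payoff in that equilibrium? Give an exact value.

6

First find p, the probability Player 1 plays Cooperate, from Player 2's indifference between Cooperate and Defect: 8(1−p) = 9p + 5(1−p), giving p = 1/4.
Since Player 2 is indifferent in equilibrium, Player 2's expected payoff equals the payoff from either column against (1/4, 3/4). Using Cooperate: 8(3/4) = 6.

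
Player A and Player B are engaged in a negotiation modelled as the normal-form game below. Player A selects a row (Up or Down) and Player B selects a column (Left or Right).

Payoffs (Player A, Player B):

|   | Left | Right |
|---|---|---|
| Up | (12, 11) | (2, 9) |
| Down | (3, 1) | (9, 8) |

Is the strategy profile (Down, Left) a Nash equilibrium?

No

At (Down, Left), Player A earns 3; switching to Up would give 12, so Player A would deviate.
Player B earns 1; switching to Right would give 8, so Player B would deviate.
Since at least one player can profitably deviate, this is not a Nash equilibrium.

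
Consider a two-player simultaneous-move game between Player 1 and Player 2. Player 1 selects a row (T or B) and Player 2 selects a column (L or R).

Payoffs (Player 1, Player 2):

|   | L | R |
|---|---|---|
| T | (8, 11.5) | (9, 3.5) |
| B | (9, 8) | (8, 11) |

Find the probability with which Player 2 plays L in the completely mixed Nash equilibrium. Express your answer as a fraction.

Let y be the probability that Player 2 plays L. In a completely mixed equilibrium, Player 1 must be indifferent between T and B.
Player 1's expected payoff from T is 8y + 9(1−y); from B it is 9y + 8(1−y).
Setting these equal: −y + 9 = y + 8, so y = 1/2.

1/2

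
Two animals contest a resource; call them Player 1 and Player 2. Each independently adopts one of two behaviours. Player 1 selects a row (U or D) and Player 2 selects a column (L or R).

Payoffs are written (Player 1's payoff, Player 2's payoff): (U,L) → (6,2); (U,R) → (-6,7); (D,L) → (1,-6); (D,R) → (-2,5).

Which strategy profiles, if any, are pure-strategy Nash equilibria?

(U, L): Player 2 prefers R (7 > 2) — not an equilibrium.
(U, R): Player 1 prefers D (-2 > -6) — not an equilibrium.
(D, L): Player 1 prefers U (6 > 1); Player 2 prefers R (5 > -6) — not an equilibrium.
(D, R): Player 1 gets -2 ≥ -6 from U, and Player 2 gets 5 ≥ -6 from L — Nash equilibrium.

(D, R)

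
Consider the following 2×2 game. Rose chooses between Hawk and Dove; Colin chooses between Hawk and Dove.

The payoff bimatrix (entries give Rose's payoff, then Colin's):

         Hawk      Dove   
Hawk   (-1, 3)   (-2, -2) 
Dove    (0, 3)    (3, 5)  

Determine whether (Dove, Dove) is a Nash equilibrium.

At (Dove, Dove), Rose earns 3; switching to Hawk would give -2, so Rose has no profitable deviation.
Colin earns 5; switching to Hawk would give 3, so Colin has no profitable deviation.
Neither player can gain by a unilateral deviation, so this profile is a Nash equilibrium.

Yes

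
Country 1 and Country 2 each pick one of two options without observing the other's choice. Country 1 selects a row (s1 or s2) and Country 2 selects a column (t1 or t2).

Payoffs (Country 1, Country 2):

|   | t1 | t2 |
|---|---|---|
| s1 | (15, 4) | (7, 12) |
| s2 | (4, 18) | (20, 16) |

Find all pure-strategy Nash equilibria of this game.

none

(s1, t1): Country 2 prefers t2 (12 > 4) — not an equilibrium.
(s1, t2): Country 1 prefers s2 (20 > 7) — not an equilibrium.
(s2, t1): Country 1 prefers s1 (15 > 4) — not an equilibrium.
(s2, t2): Country 2 prefers t1 (18 > 16) — not an equilibrium.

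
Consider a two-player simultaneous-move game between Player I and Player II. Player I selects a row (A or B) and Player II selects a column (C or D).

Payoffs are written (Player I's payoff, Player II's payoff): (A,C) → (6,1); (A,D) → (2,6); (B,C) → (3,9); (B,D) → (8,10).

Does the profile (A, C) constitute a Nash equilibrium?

No

At (A, C), Player I earns 6; switching to B would give 3, so Player I has no profitable deviation.
Player II earns 1; switching to D would give 6, so Player II would deviate.
Since at least one player can profitably deviate, this is not a Nash equilibrium.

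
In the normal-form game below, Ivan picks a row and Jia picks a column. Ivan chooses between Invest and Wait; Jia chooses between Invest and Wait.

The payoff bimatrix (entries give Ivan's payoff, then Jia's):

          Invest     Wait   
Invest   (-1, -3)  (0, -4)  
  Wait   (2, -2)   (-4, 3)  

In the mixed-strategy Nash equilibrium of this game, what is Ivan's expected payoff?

-4/7

First find q, the probability Jia plays Invest, from Ivan's indifference between Invest and Wait: −q = 2q − 4(1−q), giving q = 4/7.
Since Ivan is indifferent in equilibrium, Ivan's expected payoff equals the payoff from either row against (4/7, 3/7). Using Invest: −(4/7) = -4/7.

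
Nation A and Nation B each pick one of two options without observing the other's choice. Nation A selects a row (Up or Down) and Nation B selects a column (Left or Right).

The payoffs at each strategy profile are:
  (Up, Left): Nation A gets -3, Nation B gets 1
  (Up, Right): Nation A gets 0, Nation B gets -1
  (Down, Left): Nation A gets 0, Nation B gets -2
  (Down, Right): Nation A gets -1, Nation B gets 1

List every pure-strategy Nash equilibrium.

(Up, Left): Nation A prefers Down (0 > -3) — not an equilibrium.
(Up, Right): Nation B prefers Left (1 > -1) — not an equilibrium.
(Down, Left): Nation B prefers Right (1 > -2) — not an equilibrium.
(Down, Right): Nation A prefers Up (0 > -1) — not an equilibrium.

none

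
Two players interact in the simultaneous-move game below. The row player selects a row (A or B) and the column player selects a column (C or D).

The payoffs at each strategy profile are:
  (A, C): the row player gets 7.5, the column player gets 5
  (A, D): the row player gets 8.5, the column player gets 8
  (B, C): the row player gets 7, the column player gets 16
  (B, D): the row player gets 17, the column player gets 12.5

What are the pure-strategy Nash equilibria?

none

(A, C): the column player prefers D (8 > 5) — not an equilibrium.
(A, D): the row player prefers B (17 > 8.5) — not an equilibrium.
(B, C): the row player prefers A (7.5 > 7) — not an equilibrium.
(B, D): the column player prefers C (16 > 12.5) — not an equilibrium.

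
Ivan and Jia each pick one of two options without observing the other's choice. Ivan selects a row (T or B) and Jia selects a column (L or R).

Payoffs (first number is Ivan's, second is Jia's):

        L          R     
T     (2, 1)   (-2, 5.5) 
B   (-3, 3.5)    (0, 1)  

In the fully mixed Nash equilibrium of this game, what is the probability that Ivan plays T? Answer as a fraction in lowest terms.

Let x be the probability that Ivan plays T. In a completely mixed equilibrium, Jia must be indifferent between L and R.
Jia's expected payoff from L is x + 3.5(1−x); from R it is 5.5x + (1−x).
Setting these equal: −2.5x + 3.5 = 4.5x + 1, so x = 5/14.

5/14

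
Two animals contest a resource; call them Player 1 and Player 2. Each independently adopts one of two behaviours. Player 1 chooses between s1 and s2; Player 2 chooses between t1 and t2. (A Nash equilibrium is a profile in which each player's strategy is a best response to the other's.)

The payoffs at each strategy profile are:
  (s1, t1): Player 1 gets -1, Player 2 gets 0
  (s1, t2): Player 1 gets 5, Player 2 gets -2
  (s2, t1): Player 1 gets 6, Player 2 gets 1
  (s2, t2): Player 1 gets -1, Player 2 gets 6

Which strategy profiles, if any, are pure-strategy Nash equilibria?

none

(s1, t1): Player 1 prefers s2 (6 > -1) — not an equilibrium.
(s1, t2): Player 2 prefers t1 (0 > -2) — not an equilibrium.
(s2, t1): Player 2 prefers t2 (6 > 1) — not an equilibrium.
(s2, t2): Player 1 prefers s1 (5 > -1) — not an equilibrium.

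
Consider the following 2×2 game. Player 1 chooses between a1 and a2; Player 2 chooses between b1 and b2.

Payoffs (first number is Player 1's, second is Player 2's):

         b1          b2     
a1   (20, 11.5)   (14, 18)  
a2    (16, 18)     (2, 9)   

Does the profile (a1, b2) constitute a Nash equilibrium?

At (a1, b2), Player 1 earns 14; switching to a2 would give 2, so Player 1 has no profitable deviation.
Player 2 earns 18; switching to b1 would give 11.5, so Player 2 has no profitable deviation.
Neither player can gain by a unilateral deviation, so this profile is a Nash equilibrium.

Yes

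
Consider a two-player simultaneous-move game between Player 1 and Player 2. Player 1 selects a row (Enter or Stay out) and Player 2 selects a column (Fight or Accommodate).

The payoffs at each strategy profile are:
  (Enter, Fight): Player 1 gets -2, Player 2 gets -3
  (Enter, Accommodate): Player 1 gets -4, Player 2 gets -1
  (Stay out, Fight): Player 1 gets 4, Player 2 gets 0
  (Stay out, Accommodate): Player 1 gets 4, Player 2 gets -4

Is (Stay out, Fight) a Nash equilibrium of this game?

At (Stay out, Fight), Player 1 earns 4; switching to Enter would give -2, so Player 1 has no profitable deviation.
Player 2 earns 0; switching to Accommodate would give -4, so Player 2 has no profitable deviation.
Neither player can gain by a unilateral deviation, so this profile is a Nash equilibrium.

Yes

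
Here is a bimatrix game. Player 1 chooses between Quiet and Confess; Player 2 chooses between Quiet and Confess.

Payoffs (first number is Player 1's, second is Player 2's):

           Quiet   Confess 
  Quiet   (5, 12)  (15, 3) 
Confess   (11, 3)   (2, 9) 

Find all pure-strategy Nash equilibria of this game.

none

(Quiet, Quiet): Player 1 prefers Confess (11 > 5) — not an equilibrium.
(Quiet, Confess): Player 2 prefers Quiet (12 > 3) — not an equilibrium.
(Confess, Quiet): Player 2 prefers Confess (9 > 3) — not an equilibrium.
(Confess, Confess): Player 1 prefers Quiet (15 > 2) — not an equilibrium.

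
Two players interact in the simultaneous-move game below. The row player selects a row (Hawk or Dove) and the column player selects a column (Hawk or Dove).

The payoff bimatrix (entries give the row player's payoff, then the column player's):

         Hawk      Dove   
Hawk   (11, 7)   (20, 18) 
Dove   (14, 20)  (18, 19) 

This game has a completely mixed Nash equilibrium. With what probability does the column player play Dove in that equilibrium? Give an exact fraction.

3/5

Let y be the probability that the column player plays Hawk. In a completely mixed equilibrium, the row player must be indifferent between Hawk and Dove.
The row player's expected payoff from Hawk is 11y + 20(1−y); from Dove it is 14y + 18(1−y).
Setting these equal: −9y + 20 = −4y + 18, so y = 2/5.
Therefore the column player plays Dove with probability 1 − 2/5 = 3/5.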